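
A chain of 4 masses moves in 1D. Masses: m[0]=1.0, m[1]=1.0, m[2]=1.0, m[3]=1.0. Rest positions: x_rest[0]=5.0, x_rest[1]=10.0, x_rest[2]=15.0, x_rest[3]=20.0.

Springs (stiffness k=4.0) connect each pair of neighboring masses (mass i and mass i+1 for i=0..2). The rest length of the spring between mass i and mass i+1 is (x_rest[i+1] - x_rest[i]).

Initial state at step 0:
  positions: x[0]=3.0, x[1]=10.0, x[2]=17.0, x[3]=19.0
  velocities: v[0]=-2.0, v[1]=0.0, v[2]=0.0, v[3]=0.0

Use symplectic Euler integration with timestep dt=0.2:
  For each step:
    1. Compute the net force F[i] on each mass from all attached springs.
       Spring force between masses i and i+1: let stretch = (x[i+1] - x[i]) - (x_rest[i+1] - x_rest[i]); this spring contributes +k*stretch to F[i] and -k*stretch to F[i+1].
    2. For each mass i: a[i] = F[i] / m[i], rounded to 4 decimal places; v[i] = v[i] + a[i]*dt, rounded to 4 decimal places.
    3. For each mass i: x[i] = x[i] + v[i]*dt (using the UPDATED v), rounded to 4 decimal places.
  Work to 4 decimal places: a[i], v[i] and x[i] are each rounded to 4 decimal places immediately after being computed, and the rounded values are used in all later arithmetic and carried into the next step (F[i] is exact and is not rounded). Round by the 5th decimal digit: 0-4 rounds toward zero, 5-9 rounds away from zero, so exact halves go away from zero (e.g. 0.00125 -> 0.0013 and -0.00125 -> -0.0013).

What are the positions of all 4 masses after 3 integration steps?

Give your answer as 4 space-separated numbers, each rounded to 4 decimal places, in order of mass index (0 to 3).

Step 0: x=[3.0000 10.0000 17.0000 19.0000] v=[-2.0000 0.0000 0.0000 0.0000]
Step 1: x=[2.9200 10.0000 16.2000 19.4800] v=[-0.4000 0.0000 -4.0000 2.4000]
Step 2: x=[3.1728 9.8592 14.9328 20.2352] v=[1.2640 -0.7040 -6.3360 3.7760]
Step 3: x=[3.6954 9.4604 13.7022 20.9420] v=[2.6131 -1.9942 -6.1530 3.5341]

Answer: 3.6954 9.4604 13.7022 20.9420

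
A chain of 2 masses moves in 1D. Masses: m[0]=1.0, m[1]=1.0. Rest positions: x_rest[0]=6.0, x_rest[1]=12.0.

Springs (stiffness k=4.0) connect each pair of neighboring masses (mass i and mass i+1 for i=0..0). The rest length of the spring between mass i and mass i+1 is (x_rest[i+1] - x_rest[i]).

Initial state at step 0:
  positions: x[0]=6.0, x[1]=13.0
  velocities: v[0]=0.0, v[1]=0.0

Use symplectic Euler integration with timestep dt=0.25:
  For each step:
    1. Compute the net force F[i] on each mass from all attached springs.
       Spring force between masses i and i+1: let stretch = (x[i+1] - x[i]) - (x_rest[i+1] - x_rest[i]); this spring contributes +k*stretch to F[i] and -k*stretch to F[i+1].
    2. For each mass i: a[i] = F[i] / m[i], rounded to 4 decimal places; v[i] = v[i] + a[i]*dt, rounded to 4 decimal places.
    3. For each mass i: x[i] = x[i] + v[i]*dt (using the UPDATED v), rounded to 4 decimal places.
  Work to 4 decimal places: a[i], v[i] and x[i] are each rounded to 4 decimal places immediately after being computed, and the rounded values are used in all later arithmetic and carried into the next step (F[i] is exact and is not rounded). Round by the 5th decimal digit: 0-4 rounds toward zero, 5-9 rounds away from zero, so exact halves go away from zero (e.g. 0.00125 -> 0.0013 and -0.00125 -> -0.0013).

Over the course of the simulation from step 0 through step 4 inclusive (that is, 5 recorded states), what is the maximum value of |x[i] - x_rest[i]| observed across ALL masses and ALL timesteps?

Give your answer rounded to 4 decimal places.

Answer: 1.0313

Derivation:
Step 0: x=[6.0000 13.0000] v=[0.0000 0.0000]
Step 1: x=[6.2500 12.7500] v=[1.0000 -1.0000]
Step 2: x=[6.6250 12.3750] v=[1.5000 -1.5000]
Step 3: x=[6.9375 12.0625] v=[1.2500 -1.2500]
Step 4: x=[7.0313 11.9688] v=[0.3750 -0.3750]
Max displacement = 1.0313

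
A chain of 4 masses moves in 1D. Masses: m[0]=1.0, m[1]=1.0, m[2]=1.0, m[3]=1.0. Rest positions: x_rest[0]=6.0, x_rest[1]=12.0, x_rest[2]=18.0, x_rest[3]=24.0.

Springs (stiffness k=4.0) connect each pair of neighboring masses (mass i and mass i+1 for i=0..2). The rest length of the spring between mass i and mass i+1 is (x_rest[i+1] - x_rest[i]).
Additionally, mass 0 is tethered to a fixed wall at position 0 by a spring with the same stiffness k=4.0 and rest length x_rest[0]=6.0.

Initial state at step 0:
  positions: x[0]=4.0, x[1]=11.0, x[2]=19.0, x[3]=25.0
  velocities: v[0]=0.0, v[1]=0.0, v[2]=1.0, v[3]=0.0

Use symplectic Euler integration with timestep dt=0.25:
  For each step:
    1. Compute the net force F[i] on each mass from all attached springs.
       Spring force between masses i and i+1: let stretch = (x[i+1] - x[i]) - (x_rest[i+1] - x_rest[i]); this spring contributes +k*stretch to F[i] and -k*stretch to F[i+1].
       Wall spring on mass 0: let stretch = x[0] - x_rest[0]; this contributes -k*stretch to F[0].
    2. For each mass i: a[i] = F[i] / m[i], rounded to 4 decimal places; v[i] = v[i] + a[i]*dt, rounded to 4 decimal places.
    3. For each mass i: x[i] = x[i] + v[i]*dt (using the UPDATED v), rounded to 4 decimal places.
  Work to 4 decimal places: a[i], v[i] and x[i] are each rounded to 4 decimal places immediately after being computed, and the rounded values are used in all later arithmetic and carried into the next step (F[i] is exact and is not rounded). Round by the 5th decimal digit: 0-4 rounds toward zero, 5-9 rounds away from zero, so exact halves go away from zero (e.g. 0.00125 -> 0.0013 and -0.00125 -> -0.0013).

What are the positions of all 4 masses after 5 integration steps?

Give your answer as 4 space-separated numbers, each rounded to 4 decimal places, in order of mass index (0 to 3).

Answer: 7.8779 13.5430 18.0703 23.5576

Derivation:
Step 0: x=[4.0000 11.0000 19.0000 25.0000] v=[0.0000 0.0000 1.0000 0.0000]
Step 1: x=[4.7500 11.2500 18.7500 25.0000] v=[3.0000 1.0000 -1.0000 0.0000]
Step 2: x=[5.9375 11.7500 18.1875 24.9375] v=[4.7500 2.0000 -2.2500 -0.2500]
Step 3: x=[7.0938 12.4063 17.7031 24.6875] v=[4.6250 2.6250 -1.9375 -1.0000]
Step 4: x=[7.8047 13.0586 17.6406 24.1914] v=[2.8437 2.6093 -0.2499 -1.9844]
Step 5: x=[7.8779 13.5430 18.0703 23.5576] v=[0.2929 1.9374 1.7189 -2.5352]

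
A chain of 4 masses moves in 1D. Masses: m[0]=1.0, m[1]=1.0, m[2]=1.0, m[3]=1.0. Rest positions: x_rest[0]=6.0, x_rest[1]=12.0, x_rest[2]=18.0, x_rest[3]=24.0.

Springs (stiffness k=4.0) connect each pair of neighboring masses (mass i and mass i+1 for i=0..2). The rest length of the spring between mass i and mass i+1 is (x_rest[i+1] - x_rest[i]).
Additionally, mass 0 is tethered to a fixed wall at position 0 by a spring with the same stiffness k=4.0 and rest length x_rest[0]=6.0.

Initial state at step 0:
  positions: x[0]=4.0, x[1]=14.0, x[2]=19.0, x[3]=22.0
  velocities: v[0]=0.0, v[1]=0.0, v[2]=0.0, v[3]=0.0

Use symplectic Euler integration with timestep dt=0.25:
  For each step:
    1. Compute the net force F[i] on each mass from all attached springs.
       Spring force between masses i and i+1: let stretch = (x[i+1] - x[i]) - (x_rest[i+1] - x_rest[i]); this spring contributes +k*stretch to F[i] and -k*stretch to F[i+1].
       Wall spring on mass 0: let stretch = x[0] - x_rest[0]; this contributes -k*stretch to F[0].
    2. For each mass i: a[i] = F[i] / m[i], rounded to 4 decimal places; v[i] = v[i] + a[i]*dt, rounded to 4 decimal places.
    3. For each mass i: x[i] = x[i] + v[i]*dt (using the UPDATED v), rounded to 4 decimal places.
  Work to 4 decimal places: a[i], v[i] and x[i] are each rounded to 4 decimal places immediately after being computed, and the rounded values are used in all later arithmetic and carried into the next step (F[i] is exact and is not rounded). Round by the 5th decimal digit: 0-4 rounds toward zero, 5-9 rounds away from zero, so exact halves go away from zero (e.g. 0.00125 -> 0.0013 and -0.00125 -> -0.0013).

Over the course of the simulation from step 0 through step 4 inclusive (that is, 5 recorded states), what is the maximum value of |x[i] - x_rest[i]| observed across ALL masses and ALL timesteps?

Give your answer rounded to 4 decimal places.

Answer: 2.4375

Derivation:
Step 0: x=[4.0000 14.0000 19.0000 22.0000] v=[0.0000 0.0000 0.0000 0.0000]
Step 1: x=[5.5000 12.7500 18.5000 22.7500] v=[6.0000 -5.0000 -2.0000 3.0000]
Step 2: x=[7.4375 11.1250 17.6250 23.9375] v=[7.7500 -6.5000 -3.5000 4.7500]
Step 3: x=[8.4375 10.2031 16.7031 25.0469] v=[4.0000 -3.6875 -3.6875 4.4375]
Step 4: x=[7.7695 10.4648 16.2422 25.5703] v=[-2.6719 1.0469 -1.8437 2.0937]
Max displacement = 2.4375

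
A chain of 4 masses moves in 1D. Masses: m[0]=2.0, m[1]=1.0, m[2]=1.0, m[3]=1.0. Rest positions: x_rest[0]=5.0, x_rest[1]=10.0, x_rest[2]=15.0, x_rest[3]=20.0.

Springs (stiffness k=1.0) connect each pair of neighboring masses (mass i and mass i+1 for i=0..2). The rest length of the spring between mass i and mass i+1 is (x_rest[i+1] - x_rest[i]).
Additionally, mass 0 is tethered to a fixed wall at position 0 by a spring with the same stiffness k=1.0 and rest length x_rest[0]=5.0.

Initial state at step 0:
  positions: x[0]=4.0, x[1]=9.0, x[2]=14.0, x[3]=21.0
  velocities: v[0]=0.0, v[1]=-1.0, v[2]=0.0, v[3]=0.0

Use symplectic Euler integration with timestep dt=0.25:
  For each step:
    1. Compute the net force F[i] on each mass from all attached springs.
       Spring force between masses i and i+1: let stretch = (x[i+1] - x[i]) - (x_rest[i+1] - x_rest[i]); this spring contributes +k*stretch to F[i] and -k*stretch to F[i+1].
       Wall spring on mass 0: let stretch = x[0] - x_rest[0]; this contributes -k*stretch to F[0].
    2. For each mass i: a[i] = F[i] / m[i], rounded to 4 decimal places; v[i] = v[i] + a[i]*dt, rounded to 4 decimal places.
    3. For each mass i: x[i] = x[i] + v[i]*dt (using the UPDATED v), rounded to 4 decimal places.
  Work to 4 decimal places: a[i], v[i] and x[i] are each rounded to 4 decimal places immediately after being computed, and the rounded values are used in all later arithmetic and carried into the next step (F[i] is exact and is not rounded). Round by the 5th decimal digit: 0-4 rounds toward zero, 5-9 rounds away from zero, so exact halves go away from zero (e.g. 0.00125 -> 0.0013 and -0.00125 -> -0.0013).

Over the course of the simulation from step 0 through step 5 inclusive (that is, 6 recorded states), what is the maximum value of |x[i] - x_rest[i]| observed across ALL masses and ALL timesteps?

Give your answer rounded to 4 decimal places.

Step 0: x=[4.0000 9.0000 14.0000 21.0000] v=[0.0000 -1.0000 0.0000 0.0000]
Step 1: x=[4.0313 8.7500 14.1250 20.8750] v=[0.1250 -1.0000 0.5000 -0.5000]
Step 2: x=[4.0840 8.5410 14.3360 20.6406] v=[0.2109 -0.8359 0.8438 -0.9375]
Step 3: x=[4.1484 8.4157 14.5788 20.3247] v=[0.2575 -0.5014 0.9712 -1.2637]
Step 4: x=[4.2165 8.4088 14.7955 19.9622] v=[0.2724 -0.0275 0.8669 -1.4502]
Step 5: x=[4.2839 8.5391 14.9360 19.5892] v=[0.2694 0.5211 0.5619 -1.4919]
Max displacement = 1.5912

Answer: 1.5912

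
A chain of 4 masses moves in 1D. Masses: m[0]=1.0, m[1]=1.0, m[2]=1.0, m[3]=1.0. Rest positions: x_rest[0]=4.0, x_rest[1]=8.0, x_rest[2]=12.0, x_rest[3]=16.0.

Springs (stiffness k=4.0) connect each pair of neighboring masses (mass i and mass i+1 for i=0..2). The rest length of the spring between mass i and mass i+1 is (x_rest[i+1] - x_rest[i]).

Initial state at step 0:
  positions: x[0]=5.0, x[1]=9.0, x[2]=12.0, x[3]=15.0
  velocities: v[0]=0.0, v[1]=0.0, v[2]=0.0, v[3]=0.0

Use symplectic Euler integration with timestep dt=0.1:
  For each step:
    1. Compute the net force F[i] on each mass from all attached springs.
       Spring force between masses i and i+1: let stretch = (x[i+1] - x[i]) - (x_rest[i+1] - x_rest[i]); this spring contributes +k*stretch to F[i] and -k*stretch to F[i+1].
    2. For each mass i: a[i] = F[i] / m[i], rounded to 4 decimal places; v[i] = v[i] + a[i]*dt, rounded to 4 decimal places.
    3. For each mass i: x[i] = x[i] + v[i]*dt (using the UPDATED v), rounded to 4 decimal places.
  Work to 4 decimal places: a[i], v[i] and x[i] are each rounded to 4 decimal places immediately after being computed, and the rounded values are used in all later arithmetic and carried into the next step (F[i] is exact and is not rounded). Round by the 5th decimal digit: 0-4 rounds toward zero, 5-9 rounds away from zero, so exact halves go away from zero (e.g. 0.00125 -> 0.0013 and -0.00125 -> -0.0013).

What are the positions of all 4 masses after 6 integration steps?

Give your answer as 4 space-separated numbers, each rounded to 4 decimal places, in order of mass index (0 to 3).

Step 0: x=[5.0000 9.0000 12.0000 15.0000] v=[0.0000 0.0000 0.0000 0.0000]
Step 1: x=[5.0000 8.9600 12.0000 15.0400] v=[0.0000 -0.4000 0.0000 0.4000]
Step 2: x=[4.9984 8.8832 12.0000 15.1184] v=[-0.0160 -0.7680 0.0000 0.7840]
Step 3: x=[4.9922 8.7757 12.0001 15.2321] v=[-0.0621 -1.0752 0.0006 1.1366]
Step 4: x=[4.9773 8.6458 12.0005 15.3765] v=[-0.1487 -1.2988 0.0036 1.4438]
Step 5: x=[4.9492 8.5034 12.0017 15.5458] v=[-0.2813 -1.4243 0.0121 1.6934]
Step 6: x=[4.9032 8.3587 12.0047 15.7334] v=[-0.4596 -1.4467 0.0304 1.8758]

Answer: 4.9032 8.3587 12.0047 15.7334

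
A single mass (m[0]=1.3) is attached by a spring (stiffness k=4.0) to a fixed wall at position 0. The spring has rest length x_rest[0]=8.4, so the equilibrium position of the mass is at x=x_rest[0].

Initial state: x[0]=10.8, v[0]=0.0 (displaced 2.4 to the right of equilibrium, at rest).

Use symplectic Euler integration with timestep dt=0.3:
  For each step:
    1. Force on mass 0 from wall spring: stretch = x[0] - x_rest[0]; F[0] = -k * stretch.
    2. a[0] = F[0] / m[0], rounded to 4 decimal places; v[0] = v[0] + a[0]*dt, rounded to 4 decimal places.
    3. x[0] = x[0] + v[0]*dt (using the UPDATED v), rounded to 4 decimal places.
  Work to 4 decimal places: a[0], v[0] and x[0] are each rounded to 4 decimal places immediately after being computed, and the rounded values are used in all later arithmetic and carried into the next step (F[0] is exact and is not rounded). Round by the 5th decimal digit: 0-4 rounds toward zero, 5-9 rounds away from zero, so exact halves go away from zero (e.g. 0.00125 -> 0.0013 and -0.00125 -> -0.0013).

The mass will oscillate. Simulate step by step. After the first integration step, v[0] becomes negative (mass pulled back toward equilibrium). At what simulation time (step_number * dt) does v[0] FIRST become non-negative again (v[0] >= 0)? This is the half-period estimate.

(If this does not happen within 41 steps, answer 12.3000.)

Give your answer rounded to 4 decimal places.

Answer: 1.8000

Derivation:
Step 0: x=[10.8000] v=[0.0000]
Step 1: x=[10.1354] v=[-2.2154]
Step 2: x=[8.9902] v=[-3.8173]
Step 3: x=[7.6816] v=[-4.3621]
Step 4: x=[6.5719] v=[-3.6990]
Step 5: x=[5.9685] v=[-2.0115]
Step 6: x=[6.0384] v=[0.2330]
First v>=0 after going negative at step 6, time=1.8000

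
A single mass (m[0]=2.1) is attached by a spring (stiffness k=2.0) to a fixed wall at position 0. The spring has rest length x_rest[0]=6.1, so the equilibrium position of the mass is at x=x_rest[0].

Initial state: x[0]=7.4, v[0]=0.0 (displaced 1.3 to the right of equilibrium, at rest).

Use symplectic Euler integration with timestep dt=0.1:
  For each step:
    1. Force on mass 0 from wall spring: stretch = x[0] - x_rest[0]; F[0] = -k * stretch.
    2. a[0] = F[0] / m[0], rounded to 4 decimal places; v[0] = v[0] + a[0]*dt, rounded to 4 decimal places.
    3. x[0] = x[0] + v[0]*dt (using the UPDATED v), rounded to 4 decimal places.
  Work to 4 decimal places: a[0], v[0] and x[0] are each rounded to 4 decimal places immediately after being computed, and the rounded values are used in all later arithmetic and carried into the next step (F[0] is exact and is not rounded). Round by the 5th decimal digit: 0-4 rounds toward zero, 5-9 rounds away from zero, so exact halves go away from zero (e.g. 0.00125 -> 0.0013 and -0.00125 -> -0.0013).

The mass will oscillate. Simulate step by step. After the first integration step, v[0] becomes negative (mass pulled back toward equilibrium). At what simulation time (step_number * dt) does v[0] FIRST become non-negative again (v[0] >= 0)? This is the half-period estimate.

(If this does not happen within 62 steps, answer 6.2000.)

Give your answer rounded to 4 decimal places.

Answer: 3.3000

Derivation:
Step 0: x=[7.4000] v=[0.0000]
Step 1: x=[7.3876] v=[-0.1238]
Step 2: x=[7.3630] v=[-0.2464]
Step 3: x=[7.3263] v=[-0.3667]
Step 4: x=[7.2780] v=[-0.4835]
Step 5: x=[7.2184] v=[-0.5957]
Step 6: x=[7.1482] v=[-0.7022]
Step 7: x=[7.0680] v=[-0.8020]
Step 8: x=[6.9786] v=[-0.8942]
Step 9: x=[6.8808] v=[-0.9779]
Step 10: x=[6.7756] v=[-1.0523]
Step 11: x=[6.6639] v=[-1.1166]
Step 12: x=[6.5469] v=[-1.1703]
Step 13: x=[6.4256] v=[-1.2129]
Step 14: x=[6.3012] v=[-1.2439]
Step 15: x=[6.1749] v=[-1.2631]
Step 16: x=[6.0479] v=[-1.2702]
Step 17: x=[5.9214] v=[-1.2652]
Step 18: x=[5.7966] v=[-1.2482]
Step 19: x=[5.6747] v=[-1.2193]
Step 20: x=[5.5568] v=[-1.1788]
Step 21: x=[5.4441] v=[-1.1271]
Step 22: x=[5.3376] v=[-1.0646]
Step 23: x=[5.2384] v=[-0.9920]
Step 24: x=[5.1474] v=[-0.9099]
Step 25: x=[5.0655] v=[-0.8192]
Step 26: x=[4.9934] v=[-0.7207]
Step 27: x=[4.9319] v=[-0.6153]
Step 28: x=[4.8815] v=[-0.5041]
Step 29: x=[4.8427] v=[-0.3881]
Step 30: x=[4.8159] v=[-0.2684]
Step 31: x=[4.8013] v=[-0.1461]
Step 32: x=[4.7991] v=[-0.0224]
Step 33: x=[4.8093] v=[0.1015]
First v>=0 after going negative at step 33, time=3.3000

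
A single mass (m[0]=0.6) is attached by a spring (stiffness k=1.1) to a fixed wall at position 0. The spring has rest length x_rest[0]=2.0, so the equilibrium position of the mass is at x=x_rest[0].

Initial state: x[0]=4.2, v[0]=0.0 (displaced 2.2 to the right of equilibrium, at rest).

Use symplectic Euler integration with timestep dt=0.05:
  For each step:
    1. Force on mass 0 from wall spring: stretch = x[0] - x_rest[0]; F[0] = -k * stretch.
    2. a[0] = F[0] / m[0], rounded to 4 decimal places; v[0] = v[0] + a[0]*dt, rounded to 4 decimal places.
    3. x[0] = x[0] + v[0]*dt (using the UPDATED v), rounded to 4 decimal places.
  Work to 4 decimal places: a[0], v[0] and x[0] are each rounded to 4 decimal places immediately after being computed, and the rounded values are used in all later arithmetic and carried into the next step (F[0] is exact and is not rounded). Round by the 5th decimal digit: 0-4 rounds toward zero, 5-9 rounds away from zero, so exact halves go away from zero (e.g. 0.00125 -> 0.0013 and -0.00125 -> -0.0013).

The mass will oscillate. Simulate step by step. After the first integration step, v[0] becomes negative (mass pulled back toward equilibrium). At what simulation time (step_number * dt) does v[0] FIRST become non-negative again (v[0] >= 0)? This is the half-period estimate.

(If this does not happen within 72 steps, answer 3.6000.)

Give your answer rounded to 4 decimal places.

Answer: 2.3500

Derivation:
Step 0: x=[4.2000] v=[0.0000]
Step 1: x=[4.1899] v=[-0.2017]
Step 2: x=[4.1698] v=[-0.4024]
Step 3: x=[4.1397] v=[-0.6013]
Step 4: x=[4.0998] v=[-0.7974]
Step 5: x=[4.0503] v=[-0.9899]
Step 6: x=[3.9914] v=[-1.1778]
Step 7: x=[3.9234] v=[-1.3603]
Step 8: x=[3.8466] v=[-1.5366]
Step 9: x=[3.7613] v=[-1.7059]
Step 10: x=[3.6679] v=[-1.8674]
Step 11: x=[3.5669] v=[-2.0203]
Step 12: x=[3.4587] v=[-2.1639]
Step 13: x=[3.3438] v=[-2.2976]
Step 14: x=[3.2228] v=[-2.4208]
Step 15: x=[3.0962] v=[-2.5329]
Step 16: x=[2.9645] v=[-2.6334]
Step 17: x=[2.8284] v=[-2.7218]
Step 18: x=[2.6885] v=[-2.7977]
Step 19: x=[2.5455] v=[-2.8608]
Step 20: x=[2.4000] v=[-2.9108]
Step 21: x=[2.2526] v=[-2.9475]
Step 22: x=[2.1041] v=[-2.9707]
Step 23: x=[1.9551] v=[-2.9802]
Step 24: x=[1.8063] v=[-2.9761]
Step 25: x=[1.6584] v=[-2.9583]
Step 26: x=[1.5121] v=[-2.9270]
Step 27: x=[1.3680] v=[-2.8823]
Step 28: x=[1.2268] v=[-2.8244]
Step 29: x=[1.0891] v=[-2.7535]
Step 30: x=[0.9556] v=[-2.6700]
Step 31: x=[0.8269] v=[-2.5743]
Step 32: x=[0.7036] v=[-2.4668]
Step 33: x=[0.5862] v=[-2.3480]
Step 34: x=[0.4753] v=[-2.2184]
Step 35: x=[0.3714] v=[-2.0786]
Step 36: x=[0.2749] v=[-1.9293]
Step 37: x=[0.1863] v=[-1.7712]
Step 38: x=[0.1061] v=[-1.6049]
Step 39: x=[0.0345] v=[-1.4313]
Step 40: x=[-0.0281] v=[-1.2511]
Step 41: x=[-0.0814] v=[-1.0652]
Step 42: x=[-0.1251] v=[-0.8744]
Step 43: x=[-0.1591] v=[-0.6796]
Step 44: x=[-0.1832] v=[-0.4817]
Step 45: x=[-0.1973] v=[-0.2816]
Step 46: x=[-0.2013] v=[-0.0802]
Step 47: x=[-0.1952] v=[0.1216]
First v>=0 after going negative at step 47, time=2.3500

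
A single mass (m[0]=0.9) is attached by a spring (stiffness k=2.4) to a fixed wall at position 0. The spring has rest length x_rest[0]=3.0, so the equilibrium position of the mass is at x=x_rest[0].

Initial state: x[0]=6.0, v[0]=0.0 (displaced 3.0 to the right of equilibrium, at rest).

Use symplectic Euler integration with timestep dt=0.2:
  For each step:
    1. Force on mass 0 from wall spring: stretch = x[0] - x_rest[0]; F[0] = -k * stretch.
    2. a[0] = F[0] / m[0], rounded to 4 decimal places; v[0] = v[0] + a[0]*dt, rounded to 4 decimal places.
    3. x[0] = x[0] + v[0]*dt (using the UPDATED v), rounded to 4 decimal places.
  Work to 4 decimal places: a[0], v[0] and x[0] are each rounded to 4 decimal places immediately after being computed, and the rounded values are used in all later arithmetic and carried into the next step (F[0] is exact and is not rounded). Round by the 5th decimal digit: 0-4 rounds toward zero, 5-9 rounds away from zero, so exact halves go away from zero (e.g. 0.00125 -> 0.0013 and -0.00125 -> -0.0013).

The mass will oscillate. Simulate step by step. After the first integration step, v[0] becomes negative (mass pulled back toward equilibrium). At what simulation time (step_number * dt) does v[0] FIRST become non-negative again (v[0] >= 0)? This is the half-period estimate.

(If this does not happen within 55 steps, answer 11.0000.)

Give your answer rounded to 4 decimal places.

Answer: 2.0000

Derivation:
Step 0: x=[6.0000] v=[0.0000]
Step 1: x=[5.6800] v=[-1.6000]
Step 2: x=[5.0741] v=[-3.0293]
Step 3: x=[4.2470] v=[-4.1355]
Step 4: x=[3.2869] v=[-4.8006]
Step 5: x=[2.2962] v=[-4.9536]
Step 6: x=[1.3806] v=[-4.5782]
Step 7: x=[0.6377] v=[-3.7145]
Step 8: x=[0.1468] v=[-2.4546]
Step 9: x=[-0.0398] v=[-0.9329]
Step 10: x=[0.0979] v=[0.6883]
First v>=0 after going negative at step 10, time=2.0000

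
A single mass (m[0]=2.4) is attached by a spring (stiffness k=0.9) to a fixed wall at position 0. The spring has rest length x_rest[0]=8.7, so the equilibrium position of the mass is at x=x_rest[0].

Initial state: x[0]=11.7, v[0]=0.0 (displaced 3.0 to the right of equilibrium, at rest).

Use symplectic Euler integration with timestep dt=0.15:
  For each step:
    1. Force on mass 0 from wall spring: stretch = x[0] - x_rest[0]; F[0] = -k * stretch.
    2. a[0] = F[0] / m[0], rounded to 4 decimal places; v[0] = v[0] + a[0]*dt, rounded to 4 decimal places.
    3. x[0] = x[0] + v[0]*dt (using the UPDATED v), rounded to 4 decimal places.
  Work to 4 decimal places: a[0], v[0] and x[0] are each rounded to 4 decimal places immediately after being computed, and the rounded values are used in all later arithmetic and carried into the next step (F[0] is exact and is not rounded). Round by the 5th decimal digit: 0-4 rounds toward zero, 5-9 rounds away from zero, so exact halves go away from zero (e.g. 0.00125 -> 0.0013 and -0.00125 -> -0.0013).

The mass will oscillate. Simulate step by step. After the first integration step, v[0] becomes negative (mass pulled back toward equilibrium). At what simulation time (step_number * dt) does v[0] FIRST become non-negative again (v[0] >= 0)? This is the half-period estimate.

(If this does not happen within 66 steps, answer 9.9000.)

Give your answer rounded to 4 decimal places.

Step 0: x=[11.7000] v=[0.0000]
Step 1: x=[11.6747] v=[-0.1688]
Step 2: x=[11.6243] v=[-0.3361]
Step 3: x=[11.5492] v=[-0.5006]
Step 4: x=[11.4501] v=[-0.6609]
Step 5: x=[11.3278] v=[-0.8156]
Step 6: x=[11.1833] v=[-0.9634]
Step 7: x=[11.0178] v=[-1.1031]
Step 8: x=[10.8328] v=[-1.2335]
Step 9: x=[10.6298] v=[-1.3535]
Step 10: x=[10.4105] v=[-1.4621]
Step 11: x=[10.1768] v=[-1.5583]
Step 12: x=[9.9306] v=[-1.6414]
Step 13: x=[9.6740] v=[-1.7106]
Step 14: x=[9.4092] v=[-1.7654]
Step 15: x=[9.1384] v=[-1.8053]
Step 16: x=[8.8639] v=[-1.8300]
Step 17: x=[8.5880] v=[-1.8392]
Step 18: x=[8.3131] v=[-1.8329]
Step 19: x=[8.0414] v=[-1.8111]
Step 20: x=[7.7753] v=[-1.7741]
Step 21: x=[7.5170] v=[-1.7221]
Step 22: x=[7.2687] v=[-1.6556]
Step 23: x=[7.0324] v=[-1.5751]
Step 24: x=[6.8102] v=[-1.4813]
Step 25: x=[6.6040] v=[-1.3750]
Step 26: x=[6.4154] v=[-1.2571]
Step 27: x=[6.2461] v=[-1.1286]
Step 28: x=[6.0975] v=[-0.9906]
Step 29: x=[5.9709] v=[-0.8442]
Step 30: x=[5.8673] v=[-0.6907]
Step 31: x=[5.7876] v=[-0.5314]
Step 32: x=[5.7325] v=[-0.3676]
Step 33: x=[5.7024] v=[-0.2007]
Step 34: x=[5.6976] v=[-0.0321]
Step 35: x=[5.7181] v=[0.1368]
First v>=0 after going negative at step 35, time=5.2500

Answer: 5.2500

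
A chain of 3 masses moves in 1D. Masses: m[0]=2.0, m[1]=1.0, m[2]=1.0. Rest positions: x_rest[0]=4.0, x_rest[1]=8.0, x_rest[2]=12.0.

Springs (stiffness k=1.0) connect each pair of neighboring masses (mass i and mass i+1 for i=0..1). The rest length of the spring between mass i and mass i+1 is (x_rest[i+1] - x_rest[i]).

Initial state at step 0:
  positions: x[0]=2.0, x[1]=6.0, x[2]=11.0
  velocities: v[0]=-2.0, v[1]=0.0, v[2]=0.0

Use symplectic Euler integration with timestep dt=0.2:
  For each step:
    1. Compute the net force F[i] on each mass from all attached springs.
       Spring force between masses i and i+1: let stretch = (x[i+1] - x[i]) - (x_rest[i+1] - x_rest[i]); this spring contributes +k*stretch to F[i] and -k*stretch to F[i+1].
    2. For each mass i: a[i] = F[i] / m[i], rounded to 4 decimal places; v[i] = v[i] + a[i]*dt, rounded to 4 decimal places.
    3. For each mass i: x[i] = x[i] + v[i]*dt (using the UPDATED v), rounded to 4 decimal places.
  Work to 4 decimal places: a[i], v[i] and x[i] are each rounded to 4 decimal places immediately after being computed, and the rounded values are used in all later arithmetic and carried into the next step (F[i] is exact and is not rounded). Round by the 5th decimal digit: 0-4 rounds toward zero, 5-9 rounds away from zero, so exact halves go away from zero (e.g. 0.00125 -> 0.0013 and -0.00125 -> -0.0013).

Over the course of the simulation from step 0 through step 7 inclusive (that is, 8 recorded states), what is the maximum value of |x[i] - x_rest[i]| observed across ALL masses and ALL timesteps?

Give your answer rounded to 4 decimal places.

Step 0: x=[2.0000 6.0000 11.0000] v=[-2.0000 0.0000 0.0000]
Step 1: x=[1.6000 6.0400 10.9600] v=[-2.0000 0.2000 -0.2000]
Step 2: x=[1.2088 6.0992 10.8832] v=[-1.9560 0.2960 -0.3840]
Step 3: x=[0.8354 6.1541 10.7750] v=[-1.8670 0.2747 -0.5408]
Step 4: x=[0.4884 6.1811 10.6420] v=[-1.7351 0.1351 -0.6650]
Step 5: x=[0.1752 6.1588 10.4906] v=[-1.5658 -0.1113 -0.7572]
Step 6: x=[-0.0983 6.0705 10.3259] v=[-1.3674 -0.4417 -0.8236]
Step 7: x=[-0.3284 5.9056 10.1510] v=[-1.1505 -0.8244 -0.8747]
Max displacement = 4.3284

Answer: 4.3284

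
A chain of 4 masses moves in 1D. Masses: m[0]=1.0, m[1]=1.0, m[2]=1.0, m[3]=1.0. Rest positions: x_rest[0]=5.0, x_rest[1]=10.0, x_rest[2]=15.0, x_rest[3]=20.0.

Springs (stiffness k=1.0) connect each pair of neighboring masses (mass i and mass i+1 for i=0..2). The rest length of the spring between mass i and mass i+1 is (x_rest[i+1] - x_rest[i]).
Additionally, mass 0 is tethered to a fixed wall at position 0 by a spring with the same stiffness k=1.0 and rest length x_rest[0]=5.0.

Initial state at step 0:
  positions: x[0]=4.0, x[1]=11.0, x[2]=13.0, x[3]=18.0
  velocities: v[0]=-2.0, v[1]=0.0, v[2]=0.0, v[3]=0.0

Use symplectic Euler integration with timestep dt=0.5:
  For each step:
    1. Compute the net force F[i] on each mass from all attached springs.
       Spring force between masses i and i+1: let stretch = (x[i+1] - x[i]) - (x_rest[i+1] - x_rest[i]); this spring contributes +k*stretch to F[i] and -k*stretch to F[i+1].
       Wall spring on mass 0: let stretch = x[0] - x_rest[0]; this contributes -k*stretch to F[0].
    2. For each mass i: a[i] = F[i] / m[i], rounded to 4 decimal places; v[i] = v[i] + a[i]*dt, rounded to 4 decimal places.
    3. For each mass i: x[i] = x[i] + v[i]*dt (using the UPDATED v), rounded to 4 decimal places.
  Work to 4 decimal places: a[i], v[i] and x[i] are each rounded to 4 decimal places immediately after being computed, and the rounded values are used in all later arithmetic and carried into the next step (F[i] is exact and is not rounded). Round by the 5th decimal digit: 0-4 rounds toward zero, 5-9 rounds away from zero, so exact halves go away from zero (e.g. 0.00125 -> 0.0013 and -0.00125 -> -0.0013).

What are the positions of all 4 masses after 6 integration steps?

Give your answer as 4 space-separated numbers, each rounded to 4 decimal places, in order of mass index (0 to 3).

Answer: 3.4356 9.3705 12.3451 20.0761

Derivation:
Step 0: x=[4.0000 11.0000 13.0000 18.0000] v=[-2.0000 0.0000 0.0000 0.0000]
Step 1: x=[3.7500 9.7500 13.7500 18.0000] v=[-0.5000 -2.5000 1.5000 0.0000]
Step 2: x=[4.0625 8.0000 14.5625 18.1875] v=[0.6250 -3.5000 1.6250 0.3750]
Step 3: x=[4.3438 6.9063 14.6407 18.7188] v=[0.5625 -2.1875 0.1563 1.0625]
Step 4: x=[4.1797 7.1056 13.8048 19.4806] v=[-0.3282 0.3985 -1.6719 1.5235]
Step 5: x=[3.7022 8.2482 12.7130 20.0734] v=[-0.9551 2.2852 -2.1836 1.1856]
Step 6: x=[3.4356 9.3705 12.3451 20.0761] v=[-0.5332 2.2446 -0.7358 0.0054]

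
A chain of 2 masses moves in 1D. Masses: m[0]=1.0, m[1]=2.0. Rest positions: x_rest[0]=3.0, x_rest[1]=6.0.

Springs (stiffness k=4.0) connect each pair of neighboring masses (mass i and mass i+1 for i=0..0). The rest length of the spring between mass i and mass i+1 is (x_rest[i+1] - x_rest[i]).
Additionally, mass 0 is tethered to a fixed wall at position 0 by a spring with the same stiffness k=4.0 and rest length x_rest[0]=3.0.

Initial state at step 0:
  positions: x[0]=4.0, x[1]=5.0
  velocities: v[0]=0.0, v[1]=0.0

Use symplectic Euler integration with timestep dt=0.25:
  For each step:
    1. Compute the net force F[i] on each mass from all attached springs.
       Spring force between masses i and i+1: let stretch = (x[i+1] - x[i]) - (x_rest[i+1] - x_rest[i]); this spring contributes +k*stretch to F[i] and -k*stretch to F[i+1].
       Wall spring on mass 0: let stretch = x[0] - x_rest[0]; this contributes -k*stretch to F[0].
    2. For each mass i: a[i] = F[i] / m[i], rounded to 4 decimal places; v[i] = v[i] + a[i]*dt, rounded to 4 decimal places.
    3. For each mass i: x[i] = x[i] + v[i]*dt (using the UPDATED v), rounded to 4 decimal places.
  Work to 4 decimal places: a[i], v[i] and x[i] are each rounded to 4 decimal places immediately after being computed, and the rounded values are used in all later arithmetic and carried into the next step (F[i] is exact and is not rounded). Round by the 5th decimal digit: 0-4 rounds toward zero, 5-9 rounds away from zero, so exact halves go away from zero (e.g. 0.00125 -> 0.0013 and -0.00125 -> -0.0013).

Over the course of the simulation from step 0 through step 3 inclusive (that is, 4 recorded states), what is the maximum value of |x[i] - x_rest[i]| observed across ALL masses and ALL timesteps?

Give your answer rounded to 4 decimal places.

Answer: 1.5625

Derivation:
Step 0: x=[4.0000 5.0000] v=[0.0000 0.0000]
Step 1: x=[3.2500 5.2500] v=[-3.0000 1.0000]
Step 2: x=[2.1875 5.6250] v=[-4.2500 1.5000]
Step 3: x=[1.4375 5.9453] v=[-3.0000 1.2813]
Max displacement = 1.5625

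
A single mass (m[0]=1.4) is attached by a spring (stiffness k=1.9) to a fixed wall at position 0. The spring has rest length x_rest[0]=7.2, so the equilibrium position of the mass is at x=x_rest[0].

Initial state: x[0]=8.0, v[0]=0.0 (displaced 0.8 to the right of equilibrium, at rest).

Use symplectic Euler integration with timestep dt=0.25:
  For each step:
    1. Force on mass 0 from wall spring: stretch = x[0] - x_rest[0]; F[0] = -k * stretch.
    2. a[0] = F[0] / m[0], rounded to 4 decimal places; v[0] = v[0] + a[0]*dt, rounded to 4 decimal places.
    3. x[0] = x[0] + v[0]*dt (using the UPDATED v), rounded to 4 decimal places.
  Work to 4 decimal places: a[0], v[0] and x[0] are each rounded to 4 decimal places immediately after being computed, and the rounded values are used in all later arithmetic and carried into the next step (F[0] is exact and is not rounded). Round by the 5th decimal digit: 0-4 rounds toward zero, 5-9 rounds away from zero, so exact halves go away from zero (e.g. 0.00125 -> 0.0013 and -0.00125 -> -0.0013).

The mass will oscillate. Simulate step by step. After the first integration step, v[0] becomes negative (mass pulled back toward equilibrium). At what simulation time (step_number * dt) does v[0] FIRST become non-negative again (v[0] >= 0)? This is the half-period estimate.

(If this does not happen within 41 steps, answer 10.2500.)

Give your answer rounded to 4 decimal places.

Step 0: x=[8.0000] v=[0.0000]
Step 1: x=[7.9322] v=[-0.2714]
Step 2: x=[7.8023] v=[-0.5198]
Step 3: x=[7.6213] v=[-0.7242]
Step 4: x=[7.4045] v=[-0.8672]
Step 5: x=[7.1704] v=[-0.9366]
Step 6: x=[6.9388] v=[-0.9266]
Step 7: x=[6.7293] v=[-0.8380]
Step 8: x=[6.5597] v=[-0.6783]
Step 9: x=[6.4444] v=[-0.4611]
Step 10: x=[6.3932] v=[-0.2047]
Step 11: x=[6.4105] v=[0.0690]
First v>=0 after going negative at step 11, time=2.7500

Answer: 2.7500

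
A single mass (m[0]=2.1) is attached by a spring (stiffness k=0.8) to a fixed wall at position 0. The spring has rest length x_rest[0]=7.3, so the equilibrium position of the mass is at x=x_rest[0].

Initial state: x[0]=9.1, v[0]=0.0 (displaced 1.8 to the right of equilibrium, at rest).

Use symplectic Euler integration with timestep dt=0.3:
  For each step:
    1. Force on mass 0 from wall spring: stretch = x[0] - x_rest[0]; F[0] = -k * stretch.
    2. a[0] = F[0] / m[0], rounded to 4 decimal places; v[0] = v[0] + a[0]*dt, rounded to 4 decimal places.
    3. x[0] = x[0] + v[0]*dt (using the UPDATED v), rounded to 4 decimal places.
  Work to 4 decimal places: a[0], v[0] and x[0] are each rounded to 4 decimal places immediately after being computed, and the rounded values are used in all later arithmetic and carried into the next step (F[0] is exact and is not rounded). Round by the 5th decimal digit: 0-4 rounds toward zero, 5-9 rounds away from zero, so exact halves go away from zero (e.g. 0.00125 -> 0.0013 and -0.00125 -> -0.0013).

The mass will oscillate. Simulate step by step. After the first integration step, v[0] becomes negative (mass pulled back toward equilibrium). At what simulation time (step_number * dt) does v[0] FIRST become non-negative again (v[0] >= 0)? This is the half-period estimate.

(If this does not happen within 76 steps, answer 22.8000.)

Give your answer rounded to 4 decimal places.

Step 0: x=[9.1000] v=[0.0000]
Step 1: x=[9.0383] v=[-0.2057]
Step 2: x=[8.9170] v=[-0.4044]
Step 3: x=[8.7402] v=[-0.5892]
Step 4: x=[8.5141] v=[-0.7538]
Step 5: x=[8.2463] v=[-0.8926]
Step 6: x=[7.9461] v=[-1.0008]
Step 7: x=[7.6237] v=[-1.0746]
Step 8: x=[7.2902] v=[-1.1116]
Step 9: x=[6.9571] v=[-1.1105]
Step 10: x=[6.6357] v=[-1.0713]
Step 11: x=[6.3371] v=[-0.9954]
Step 12: x=[6.0715] v=[-0.8854]
Step 13: x=[5.8480] v=[-0.7450]
Step 14: x=[5.6743] v=[-0.5791]
Step 15: x=[5.5563] v=[-0.3933]
Step 16: x=[5.4981] v=[-0.1940]
Step 17: x=[5.5017] v=[0.0119]
First v>=0 after going negative at step 17, time=5.1000

Answer: 5.1000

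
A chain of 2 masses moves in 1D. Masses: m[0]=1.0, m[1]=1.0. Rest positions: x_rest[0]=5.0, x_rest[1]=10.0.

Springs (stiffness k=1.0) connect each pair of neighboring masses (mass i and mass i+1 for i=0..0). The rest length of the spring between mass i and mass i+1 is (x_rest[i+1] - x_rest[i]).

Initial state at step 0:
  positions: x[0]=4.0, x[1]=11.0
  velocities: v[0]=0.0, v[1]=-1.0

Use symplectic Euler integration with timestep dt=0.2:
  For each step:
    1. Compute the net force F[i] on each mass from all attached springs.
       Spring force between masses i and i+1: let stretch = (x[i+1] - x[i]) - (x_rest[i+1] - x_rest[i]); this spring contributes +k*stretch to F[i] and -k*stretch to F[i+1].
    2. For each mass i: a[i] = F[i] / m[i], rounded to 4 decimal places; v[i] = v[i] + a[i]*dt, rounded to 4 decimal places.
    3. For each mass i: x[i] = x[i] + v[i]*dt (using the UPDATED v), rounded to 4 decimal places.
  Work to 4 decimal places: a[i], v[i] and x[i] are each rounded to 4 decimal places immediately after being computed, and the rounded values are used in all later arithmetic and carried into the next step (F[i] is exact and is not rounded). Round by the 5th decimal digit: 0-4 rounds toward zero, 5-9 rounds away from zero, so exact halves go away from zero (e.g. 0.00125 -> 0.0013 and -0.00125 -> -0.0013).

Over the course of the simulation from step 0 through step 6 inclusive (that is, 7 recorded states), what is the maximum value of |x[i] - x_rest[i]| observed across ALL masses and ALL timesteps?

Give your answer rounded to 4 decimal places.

Step 0: x=[4.0000 11.0000] v=[0.0000 -1.0000]
Step 1: x=[4.0800 10.7200] v=[0.4000 -1.4000]
Step 2: x=[4.2256 10.3744] v=[0.7280 -1.7280]
Step 3: x=[4.4172 9.9828] v=[0.9578 -1.9578]
Step 4: x=[4.6314 9.5686] v=[1.0709 -2.0709]
Step 5: x=[4.8431 9.1569] v=[1.0583 -2.0583]
Step 6: x=[5.0273 8.7727] v=[0.9211 -1.9211]
Max displacement = 1.2273

Answer: 1.2273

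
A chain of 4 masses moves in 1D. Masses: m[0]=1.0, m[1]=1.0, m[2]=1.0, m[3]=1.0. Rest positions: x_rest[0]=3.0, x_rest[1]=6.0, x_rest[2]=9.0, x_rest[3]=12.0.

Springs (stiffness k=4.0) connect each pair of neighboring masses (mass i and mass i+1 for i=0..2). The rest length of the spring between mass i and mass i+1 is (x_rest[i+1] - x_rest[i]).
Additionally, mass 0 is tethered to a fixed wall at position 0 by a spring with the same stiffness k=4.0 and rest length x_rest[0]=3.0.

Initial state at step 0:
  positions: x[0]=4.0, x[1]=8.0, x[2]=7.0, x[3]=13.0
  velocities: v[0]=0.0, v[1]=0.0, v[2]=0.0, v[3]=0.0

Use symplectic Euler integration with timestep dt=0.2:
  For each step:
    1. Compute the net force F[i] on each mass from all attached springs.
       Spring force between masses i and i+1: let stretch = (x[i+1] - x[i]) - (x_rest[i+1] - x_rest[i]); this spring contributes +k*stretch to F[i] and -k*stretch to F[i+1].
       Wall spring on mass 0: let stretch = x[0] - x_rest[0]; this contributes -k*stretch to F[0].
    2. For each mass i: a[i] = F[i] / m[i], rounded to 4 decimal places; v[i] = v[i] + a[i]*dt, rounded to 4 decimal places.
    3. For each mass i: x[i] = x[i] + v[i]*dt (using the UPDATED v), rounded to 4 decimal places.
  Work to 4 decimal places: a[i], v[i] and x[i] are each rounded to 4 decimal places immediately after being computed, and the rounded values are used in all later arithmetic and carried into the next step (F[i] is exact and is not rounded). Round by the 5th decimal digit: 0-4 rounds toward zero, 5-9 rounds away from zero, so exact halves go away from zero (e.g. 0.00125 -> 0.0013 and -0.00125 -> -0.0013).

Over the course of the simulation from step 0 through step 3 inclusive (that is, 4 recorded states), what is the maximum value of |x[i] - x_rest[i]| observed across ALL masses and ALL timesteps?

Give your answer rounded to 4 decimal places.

Answer: 2.1948

Derivation:
Step 0: x=[4.0000 8.0000 7.0000 13.0000] v=[0.0000 0.0000 0.0000 0.0000]
Step 1: x=[4.0000 7.2000 8.1200 12.5200] v=[0.0000 -4.0000 5.6000 -2.4000]
Step 2: x=[3.8720 6.0352 9.7968 11.8160] v=[-0.6400 -5.8240 8.3840 -3.5200]
Step 3: x=[3.4706 5.1261 11.1948 11.2689] v=[-2.0070 -4.5453 6.9901 -2.7354]
Max displacement = 2.1948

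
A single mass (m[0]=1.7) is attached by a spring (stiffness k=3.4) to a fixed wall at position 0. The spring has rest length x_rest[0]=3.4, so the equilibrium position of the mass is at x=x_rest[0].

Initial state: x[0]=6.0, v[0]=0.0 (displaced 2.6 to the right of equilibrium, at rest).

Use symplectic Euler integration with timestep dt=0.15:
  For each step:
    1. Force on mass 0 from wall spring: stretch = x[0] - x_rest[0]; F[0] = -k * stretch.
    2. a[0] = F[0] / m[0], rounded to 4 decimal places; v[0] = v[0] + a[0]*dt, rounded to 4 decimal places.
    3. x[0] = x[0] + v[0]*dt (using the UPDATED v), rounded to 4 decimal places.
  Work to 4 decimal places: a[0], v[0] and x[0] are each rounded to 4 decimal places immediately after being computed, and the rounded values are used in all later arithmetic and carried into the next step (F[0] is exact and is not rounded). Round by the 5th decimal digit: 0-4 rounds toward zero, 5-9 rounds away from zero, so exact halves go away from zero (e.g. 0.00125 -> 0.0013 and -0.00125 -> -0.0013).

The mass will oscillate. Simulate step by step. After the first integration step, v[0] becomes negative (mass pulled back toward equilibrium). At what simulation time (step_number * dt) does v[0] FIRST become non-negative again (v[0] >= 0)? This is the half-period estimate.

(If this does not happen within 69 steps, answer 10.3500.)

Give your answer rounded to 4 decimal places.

Answer: 2.2500

Derivation:
Step 0: x=[6.0000] v=[0.0000]
Step 1: x=[5.8830] v=[-0.7800]
Step 2: x=[5.6543] v=[-1.5249]
Step 3: x=[5.3241] v=[-2.2012]
Step 4: x=[4.9073] v=[-2.7784]
Step 5: x=[4.4227] v=[-3.2306]
Step 6: x=[3.8921] v=[-3.5374]
Step 7: x=[3.3394] v=[-3.6850]
Step 8: x=[2.7894] v=[-3.6668]
Step 9: x=[2.2669] v=[-3.4836]
Step 10: x=[1.7953] v=[-3.1437]
Step 11: x=[1.3960] v=[-2.6623]
Step 12: x=[1.0868] v=[-2.0611]
Step 13: x=[0.8817] v=[-1.3671]
Step 14: x=[0.7900] v=[-0.6116]
Step 15: x=[0.8157] v=[0.1714]
First v>=0 after going negative at step 15, time=2.2500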